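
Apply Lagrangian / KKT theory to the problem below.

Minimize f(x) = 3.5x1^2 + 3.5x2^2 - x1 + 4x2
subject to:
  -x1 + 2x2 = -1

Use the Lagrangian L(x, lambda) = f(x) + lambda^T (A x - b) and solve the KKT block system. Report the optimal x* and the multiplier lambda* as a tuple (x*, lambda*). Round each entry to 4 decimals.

Form the Lagrangian:
  L(x, lambda) = (1/2) x^T Q x + c^T x + lambda^T (A x - b)
Stationarity (grad_x L = 0): Q x + c + A^T lambda = 0.
Primal feasibility: A x = b.

This gives the KKT block system:
  [ Q   A^T ] [ x     ]   [-c ]
  [ A    0  ] [ lambda ] = [ b ]

Solving the linear system:
  x*      = (0.0857, -0.4571)
  lambda* = (-0.4)
  f(x*)   = -1.1571

x* = (0.0857, -0.4571), lambda* = (-0.4)


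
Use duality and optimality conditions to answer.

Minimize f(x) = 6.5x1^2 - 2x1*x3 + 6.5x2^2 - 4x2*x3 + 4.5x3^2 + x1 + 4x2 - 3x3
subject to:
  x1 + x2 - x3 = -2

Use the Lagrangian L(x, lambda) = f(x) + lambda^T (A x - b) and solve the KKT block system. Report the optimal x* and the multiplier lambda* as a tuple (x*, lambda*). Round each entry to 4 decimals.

Form the Lagrangian:
  L(x, lambda) = (1/2) x^T Q x + c^T x + lambda^T (A x - b)
Stationarity (grad_x L = 0): Q x + c + A^T lambda = 0.
Primal feasibility: A x = b.

This gives the KKT block system:
  [ Q   A^T ] [ x     ]   [-c ]
  [ A    0  ] [ lambda ] = [ b ]

Solving the linear system:
  x*      = (-0.5556, -0.6667, 0.7778)
  lambda* = (7.7778)
  f(x*)   = 5

x* = (-0.5556, -0.6667, 0.7778), lambda* = (7.7778)


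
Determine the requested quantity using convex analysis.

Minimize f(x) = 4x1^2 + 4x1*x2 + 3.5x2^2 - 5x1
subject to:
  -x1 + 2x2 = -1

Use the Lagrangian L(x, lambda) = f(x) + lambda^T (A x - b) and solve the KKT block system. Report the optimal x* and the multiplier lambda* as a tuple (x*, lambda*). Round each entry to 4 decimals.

Form the Lagrangian:
  L(x, lambda) = (1/2) x^T Q x + c^T x + lambda^T (A x - b)
Stationarity (grad_x L = 0): Q x + c + A^T lambda = 0.
Primal feasibility: A x = b.

This gives the KKT block system:
  [ Q   A^T ] [ x     ]   [-c ]
  [ A    0  ] [ lambda ] = [ b ]

Solving the linear system:
  x*      = (0.6364, -0.1818)
  lambda* = (-0.6364)
  f(x*)   = -1.9091

x* = (0.6364, -0.1818), lambda* = (-0.6364)


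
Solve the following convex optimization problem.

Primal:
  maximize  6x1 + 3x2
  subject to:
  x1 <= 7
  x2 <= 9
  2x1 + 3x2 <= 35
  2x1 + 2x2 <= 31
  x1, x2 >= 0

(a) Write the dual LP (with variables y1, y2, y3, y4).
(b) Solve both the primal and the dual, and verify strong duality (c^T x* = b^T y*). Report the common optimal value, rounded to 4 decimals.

The standard primal-dual pair for 'max c^T x s.t. A x <= b, x >= 0' is:
  Dual:  min b^T y  s.t.  A^T y >= c,  y >= 0.

So the dual LP is:
  minimize  7y1 + 9y2 + 35y3 + 31y4
  subject to:
    y1 + 2y3 + 2y4 >= 6
    y2 + 3y3 + 2y4 >= 3
    y1, y2, y3, y4 >= 0

Solving the primal: x* = (7, 7).
  primal value c^T x* = 63.
Solving the dual: y* = (4, 0, 1, 0).
  dual value b^T y* = 63.
Strong duality: c^T x* = b^T y*. Confirmed.

63


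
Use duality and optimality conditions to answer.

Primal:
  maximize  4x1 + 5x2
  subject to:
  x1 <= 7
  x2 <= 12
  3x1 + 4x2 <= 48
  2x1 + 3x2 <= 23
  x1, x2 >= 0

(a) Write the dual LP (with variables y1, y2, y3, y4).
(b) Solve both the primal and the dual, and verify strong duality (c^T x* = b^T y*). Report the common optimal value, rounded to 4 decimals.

The standard primal-dual pair for 'max c^T x s.t. A x <= b, x >= 0' is:
  Dual:  min b^T y  s.t.  A^T y >= c,  y >= 0.

So the dual LP is:
  minimize  7y1 + 12y2 + 48y3 + 23y4
  subject to:
    y1 + 3y3 + 2y4 >= 4
    y2 + 4y3 + 3y4 >= 5
    y1, y2, y3, y4 >= 0

Solving the primal: x* = (7, 3).
  primal value c^T x* = 43.
Solving the dual: y* = (0.6667, 0, 0, 1.6667).
  dual value b^T y* = 43.
Strong duality: c^T x* = b^T y*. Confirmed.

43


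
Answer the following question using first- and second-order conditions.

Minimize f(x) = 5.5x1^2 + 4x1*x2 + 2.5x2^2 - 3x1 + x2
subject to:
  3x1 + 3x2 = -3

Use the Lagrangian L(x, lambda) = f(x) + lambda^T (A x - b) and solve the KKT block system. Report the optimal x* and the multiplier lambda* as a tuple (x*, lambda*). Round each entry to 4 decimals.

Form the Lagrangian:
  L(x, lambda) = (1/2) x^T Q x + c^T x + lambda^T (A x - b)
Stationarity (grad_x L = 0): Q x + c + A^T lambda = 0.
Primal feasibility: A x = b.

This gives the KKT block system:
  [ Q   A^T ] [ x     ]   [-c ]
  [ A    0  ] [ lambda ] = [ b ]

Solving the linear system:
  x*      = (0.375, -1.375)
  lambda* = (1.4583)
  f(x*)   = 0.9375

x* = (0.375, -1.375), lambda* = (1.4583)


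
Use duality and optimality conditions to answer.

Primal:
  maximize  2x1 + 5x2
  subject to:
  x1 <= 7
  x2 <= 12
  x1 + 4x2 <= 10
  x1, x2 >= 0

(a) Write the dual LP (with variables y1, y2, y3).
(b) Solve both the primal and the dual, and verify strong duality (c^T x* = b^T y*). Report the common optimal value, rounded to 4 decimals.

The standard primal-dual pair for 'max c^T x s.t. A x <= b, x >= 0' is:
  Dual:  min b^T y  s.t.  A^T y >= c,  y >= 0.

So the dual LP is:
  minimize  7y1 + 12y2 + 10y3
  subject to:
    y1 + y3 >= 2
    y2 + 4y3 >= 5
    y1, y2, y3 >= 0

Solving the primal: x* = (7, 0.75).
  primal value c^T x* = 17.75.
Solving the dual: y* = (0.75, 0, 1.25).
  dual value b^T y* = 17.75.
Strong duality: c^T x* = b^T y*. Confirmed.

17.75


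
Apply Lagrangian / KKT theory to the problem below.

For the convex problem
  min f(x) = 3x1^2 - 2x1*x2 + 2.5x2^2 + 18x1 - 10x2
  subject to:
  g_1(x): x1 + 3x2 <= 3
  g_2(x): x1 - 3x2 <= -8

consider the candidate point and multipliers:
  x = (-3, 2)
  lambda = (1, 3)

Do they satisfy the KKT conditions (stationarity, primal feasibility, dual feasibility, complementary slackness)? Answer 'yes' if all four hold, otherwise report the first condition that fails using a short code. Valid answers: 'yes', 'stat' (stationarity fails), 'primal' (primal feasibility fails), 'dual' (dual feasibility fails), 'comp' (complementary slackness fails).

Gradient of f: grad f(x) = Q x + c = (-4, 6)
Constraint values g_i(x) = a_i^T x - b_i:
  g_1((-3, 2)) = 0
  g_2((-3, 2)) = -1
Stationarity residual: grad f(x) + sum_i lambda_i a_i = (0, 0)
  -> stationarity OK
Primal feasibility (all g_i <= 0): OK
Dual feasibility (all lambda_i >= 0): OK
Complementary slackness (lambda_i * g_i(x) = 0 for all i): FAILS

Verdict: the first failing condition is complementary_slackness -> comp.

comp


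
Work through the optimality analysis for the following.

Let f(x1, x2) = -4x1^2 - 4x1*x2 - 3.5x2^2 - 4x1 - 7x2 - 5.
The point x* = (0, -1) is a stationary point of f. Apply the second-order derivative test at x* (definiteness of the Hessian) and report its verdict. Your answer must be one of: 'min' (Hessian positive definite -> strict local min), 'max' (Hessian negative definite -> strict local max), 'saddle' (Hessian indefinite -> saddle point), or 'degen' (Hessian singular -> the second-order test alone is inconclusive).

Compute the Hessian H = grad^2 f:
  H = [[-8, -4], [-4, -7]]
Verify stationarity: grad f(x*) = H x* + g = (0, 0).
Eigenvalues of H: -11.5311, -3.4689.
Both eigenvalues < 0, so H is negative definite -> x* is a strict local max.

max


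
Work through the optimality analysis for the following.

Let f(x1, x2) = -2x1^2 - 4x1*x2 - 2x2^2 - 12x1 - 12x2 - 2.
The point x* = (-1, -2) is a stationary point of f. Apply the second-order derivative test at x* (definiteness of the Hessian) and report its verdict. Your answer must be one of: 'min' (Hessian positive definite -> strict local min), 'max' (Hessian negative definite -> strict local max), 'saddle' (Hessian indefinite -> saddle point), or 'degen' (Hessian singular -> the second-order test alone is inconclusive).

Compute the Hessian H = grad^2 f:
  H = [[-4, -4], [-4, -4]]
Verify stationarity: grad f(x*) = H x* + g = (0, 0).
Eigenvalues of H: -8, 0.
H has a zero eigenvalue (singular; negative semidefinite but not definite), so H is neither positive definite, negative definite, nor indefinite. The second-order test alone is inconclusive -> degen.
(Indeed, f is constant along the null direction of H through x*, so x* is not a strict local extremum.)

degen


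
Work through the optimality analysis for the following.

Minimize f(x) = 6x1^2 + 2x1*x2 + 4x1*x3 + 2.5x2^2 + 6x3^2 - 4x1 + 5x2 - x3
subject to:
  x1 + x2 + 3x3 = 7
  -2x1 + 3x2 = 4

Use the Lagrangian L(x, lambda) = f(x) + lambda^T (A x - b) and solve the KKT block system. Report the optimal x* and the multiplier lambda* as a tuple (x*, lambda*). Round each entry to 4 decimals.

Form the Lagrangian:
  L(x, lambda) = (1/2) x^T Q x + c^T x + lambda^T (A x - b)
Stationarity (grad_x L = 0): Q x + c + A^T lambda = 0.
Primal feasibility: A x = b.

This gives the KKT block system:
  [ Q   A^T ] [ x     ]   [-c ]
  [ A    0  ] [ lambda ] = [ b ]

Solving the linear system:
  x*      = (-0.1216, 1.2523, 1.9564)
  lambda* = (-7.3303, -1.2294)
  f(x*)   = 30.5103

x* = (-0.1216, 1.2523, 1.9564), lambda* = (-7.3303, -1.2294)


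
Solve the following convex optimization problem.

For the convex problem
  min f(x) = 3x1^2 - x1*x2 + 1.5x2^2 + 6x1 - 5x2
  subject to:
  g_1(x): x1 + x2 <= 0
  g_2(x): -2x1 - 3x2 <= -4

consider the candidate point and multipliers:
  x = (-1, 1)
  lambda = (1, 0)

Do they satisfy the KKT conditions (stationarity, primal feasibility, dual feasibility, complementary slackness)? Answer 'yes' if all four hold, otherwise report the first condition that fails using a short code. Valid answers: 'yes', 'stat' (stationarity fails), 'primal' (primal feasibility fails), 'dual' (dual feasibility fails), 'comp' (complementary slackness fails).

Gradient of f: grad f(x) = Q x + c = (-1, -1)
Constraint values g_i(x) = a_i^T x - b_i:
  g_1((-1, 1)) = 0
  g_2((-1, 1)) = 3
Stationarity residual: grad f(x) + sum_i lambda_i a_i = (0, 0)
  -> stationarity OK
Primal feasibility (all g_i <= 0): FAILS
Dual feasibility (all lambda_i >= 0): OK
Complementary slackness (lambda_i * g_i(x) = 0 for all i): OK

Verdict: the first failing condition is primal_feasibility -> primal.

primal


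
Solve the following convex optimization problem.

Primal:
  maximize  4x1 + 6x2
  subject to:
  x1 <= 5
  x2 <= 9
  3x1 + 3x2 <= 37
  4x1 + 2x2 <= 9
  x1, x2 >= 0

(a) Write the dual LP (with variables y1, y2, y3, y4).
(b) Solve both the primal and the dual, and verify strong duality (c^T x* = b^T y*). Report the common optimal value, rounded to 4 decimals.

The standard primal-dual pair for 'max c^T x s.t. A x <= b, x >= 0' is:
  Dual:  min b^T y  s.t.  A^T y >= c,  y >= 0.

So the dual LP is:
  minimize  5y1 + 9y2 + 37y3 + 9y4
  subject to:
    y1 + 3y3 + 4y4 >= 4
    y2 + 3y3 + 2y4 >= 6
    y1, y2, y3, y4 >= 0

Solving the primal: x* = (0, 4.5).
  primal value c^T x* = 27.
Solving the dual: y* = (0, 0, 0, 3).
  dual value b^T y* = 27.
Strong duality: c^T x* = b^T y*. Confirmed.

27


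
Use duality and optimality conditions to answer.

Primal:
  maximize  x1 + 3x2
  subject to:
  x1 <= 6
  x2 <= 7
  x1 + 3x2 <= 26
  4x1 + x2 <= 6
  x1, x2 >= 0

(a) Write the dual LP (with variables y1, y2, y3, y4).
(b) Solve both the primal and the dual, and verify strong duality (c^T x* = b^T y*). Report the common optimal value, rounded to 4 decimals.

The standard primal-dual pair for 'max c^T x s.t. A x <= b, x >= 0' is:
  Dual:  min b^T y  s.t.  A^T y >= c,  y >= 0.

So the dual LP is:
  minimize  6y1 + 7y2 + 26y3 + 6y4
  subject to:
    y1 + y3 + 4y4 >= 1
    y2 + 3y3 + y4 >= 3
    y1, y2, y3, y4 >= 0

Solving the primal: x* = (0, 6).
  primal value c^T x* = 18.
Solving the dual: y* = (0, 0, 0, 3).
  dual value b^T y* = 18.
Strong duality: c^T x* = b^T y*. Confirmed.

18


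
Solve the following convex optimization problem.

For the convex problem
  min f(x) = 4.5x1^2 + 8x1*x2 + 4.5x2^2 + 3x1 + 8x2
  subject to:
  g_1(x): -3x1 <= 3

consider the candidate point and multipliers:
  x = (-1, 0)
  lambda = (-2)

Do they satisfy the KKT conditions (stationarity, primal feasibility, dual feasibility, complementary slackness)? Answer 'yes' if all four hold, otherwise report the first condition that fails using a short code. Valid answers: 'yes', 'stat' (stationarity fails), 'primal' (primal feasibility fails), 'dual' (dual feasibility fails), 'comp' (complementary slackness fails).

Gradient of f: grad f(x) = Q x + c = (-6, 0)
Constraint values g_i(x) = a_i^T x - b_i:
  g_1((-1, 0)) = 0
Stationarity residual: grad f(x) + sum_i lambda_i a_i = (0, 0)
  -> stationarity OK
Primal feasibility (all g_i <= 0): OK
Dual feasibility (all lambda_i >= 0): FAILS
Complementary slackness (lambda_i * g_i(x) = 0 for all i): OK

Verdict: the first failing condition is dual_feasibility -> dual.

dual


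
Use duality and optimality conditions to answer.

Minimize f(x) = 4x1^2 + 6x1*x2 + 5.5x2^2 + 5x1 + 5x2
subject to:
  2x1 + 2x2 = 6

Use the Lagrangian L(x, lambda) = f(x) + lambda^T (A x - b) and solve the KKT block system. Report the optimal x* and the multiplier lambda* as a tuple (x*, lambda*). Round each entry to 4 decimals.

Form the Lagrangian:
  L(x, lambda) = (1/2) x^T Q x + c^T x + lambda^T (A x - b)
Stationarity (grad_x L = 0): Q x + c + A^T lambda = 0.
Primal feasibility: A x = b.

This gives the KKT block system:
  [ Q   A^T ] [ x     ]   [-c ]
  [ A    0  ] [ lambda ] = [ b ]

Solving the linear system:
  x*      = (2.1429, 0.8571)
  lambda* = (-13.6429)
  f(x*)   = 48.4286

x* = (2.1429, 0.8571), lambda* = (-13.6429)


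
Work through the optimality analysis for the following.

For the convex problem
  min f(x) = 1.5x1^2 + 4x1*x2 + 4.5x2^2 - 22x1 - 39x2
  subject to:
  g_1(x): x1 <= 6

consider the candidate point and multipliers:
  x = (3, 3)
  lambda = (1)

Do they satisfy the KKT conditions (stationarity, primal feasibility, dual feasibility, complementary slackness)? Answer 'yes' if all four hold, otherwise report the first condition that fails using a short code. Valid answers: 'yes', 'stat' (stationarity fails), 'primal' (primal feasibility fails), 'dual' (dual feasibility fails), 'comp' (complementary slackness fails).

Gradient of f: grad f(x) = Q x + c = (-1, 0)
Constraint values g_i(x) = a_i^T x - b_i:
  g_1((3, 3)) = -3
Stationarity residual: grad f(x) + sum_i lambda_i a_i = (0, 0)
  -> stationarity OK
Primal feasibility (all g_i <= 0): OK
Dual feasibility (all lambda_i >= 0): OK
Complementary slackness (lambda_i * g_i(x) = 0 for all i): FAILS

Verdict: the first failing condition is complementary_slackness -> comp.

comp


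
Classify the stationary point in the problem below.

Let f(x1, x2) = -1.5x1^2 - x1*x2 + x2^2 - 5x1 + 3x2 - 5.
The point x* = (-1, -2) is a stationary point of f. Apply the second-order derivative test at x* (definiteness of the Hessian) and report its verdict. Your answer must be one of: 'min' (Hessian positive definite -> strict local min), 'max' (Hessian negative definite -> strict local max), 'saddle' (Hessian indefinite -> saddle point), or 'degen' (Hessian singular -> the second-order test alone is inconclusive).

Compute the Hessian H = grad^2 f:
  H = [[-3, -1], [-1, 2]]
Verify stationarity: grad f(x*) = H x* + g = (0, 0).
Eigenvalues of H: -3.1926, 2.1926.
Eigenvalues have mixed signs, so H is indefinite -> x* is a saddle point.

saddle


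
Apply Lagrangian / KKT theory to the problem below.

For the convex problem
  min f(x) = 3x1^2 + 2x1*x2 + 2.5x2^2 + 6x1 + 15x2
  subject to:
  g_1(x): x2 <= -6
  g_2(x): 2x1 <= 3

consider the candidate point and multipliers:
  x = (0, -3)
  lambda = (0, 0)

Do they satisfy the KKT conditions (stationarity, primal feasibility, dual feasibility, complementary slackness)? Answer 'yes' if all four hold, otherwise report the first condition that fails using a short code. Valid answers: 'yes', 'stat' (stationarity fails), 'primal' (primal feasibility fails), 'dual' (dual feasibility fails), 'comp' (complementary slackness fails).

Gradient of f: grad f(x) = Q x + c = (0, 0)
Constraint values g_i(x) = a_i^T x - b_i:
  g_1((0, -3)) = 3
  g_2((0, -3)) = -3
Stationarity residual: grad f(x) + sum_i lambda_i a_i = (0, 0)
  -> stationarity OK
Primal feasibility (all g_i <= 0): FAILS
Dual feasibility (all lambda_i >= 0): OK
Complementary slackness (lambda_i * g_i(x) = 0 for all i): OK

Verdict: the first failing condition is primal_feasibility -> primal.

primal


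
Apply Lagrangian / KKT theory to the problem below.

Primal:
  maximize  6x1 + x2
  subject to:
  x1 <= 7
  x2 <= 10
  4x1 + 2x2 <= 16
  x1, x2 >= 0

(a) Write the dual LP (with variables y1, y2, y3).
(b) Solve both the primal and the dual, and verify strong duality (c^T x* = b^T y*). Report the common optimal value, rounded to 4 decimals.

The standard primal-dual pair for 'max c^T x s.t. A x <= b, x >= 0' is:
  Dual:  min b^T y  s.t.  A^T y >= c,  y >= 0.

So the dual LP is:
  minimize  7y1 + 10y2 + 16y3
  subject to:
    y1 + 4y3 >= 6
    y2 + 2y3 >= 1
    y1, y2, y3 >= 0

Solving the primal: x* = (4, 0).
  primal value c^T x* = 24.
Solving the dual: y* = (0, 0, 1.5).
  dual value b^T y* = 24.
Strong duality: c^T x* = b^T y*. Confirmed.

24


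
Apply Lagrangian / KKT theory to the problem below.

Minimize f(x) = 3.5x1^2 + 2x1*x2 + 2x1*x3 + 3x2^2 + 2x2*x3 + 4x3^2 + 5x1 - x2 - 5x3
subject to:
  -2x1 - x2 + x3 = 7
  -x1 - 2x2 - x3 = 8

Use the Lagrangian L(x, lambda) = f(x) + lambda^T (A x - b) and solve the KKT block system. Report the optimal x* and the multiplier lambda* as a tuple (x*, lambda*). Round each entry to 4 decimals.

Form the Lagrangian:
  L(x, lambda) = (1/2) x^T Q x + c^T x + lambda^T (A x - b)
Stationarity (grad_x L = 0): Q x + c + A^T lambda = 0.
Primal feasibility: A x = b.

This gives the KKT block system:
  [ Q   A^T ] [ x     ]   [-c ]
  [ A    0  ] [ lambda ] = [ b ]

Solving the linear system:
  x*      = (-1.5882, -3.4118, 0.4118)
  lambda* = (-0.1373, -11.8431)
  f(x*)   = 44.5588

x* = (-1.5882, -3.4118, 0.4118), lambda* = (-0.1373, -11.8431)


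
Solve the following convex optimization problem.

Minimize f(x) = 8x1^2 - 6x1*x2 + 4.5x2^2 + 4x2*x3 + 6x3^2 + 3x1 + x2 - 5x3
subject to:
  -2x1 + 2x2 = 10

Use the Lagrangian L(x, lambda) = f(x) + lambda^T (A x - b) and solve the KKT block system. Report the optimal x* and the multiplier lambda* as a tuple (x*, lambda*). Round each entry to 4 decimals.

Form the Lagrangian:
  L(x, lambda) = (1/2) x^T Q x + c^T x + lambda^T (A x - b)
Stationarity (grad_x L = 0): Q x + c + A^T lambda = 0.
Primal feasibility: A x = b.

This gives the KKT block system:
  [ Q   A^T ] [ x     ]   [-c ]
  [ A    0  ] [ lambda ] = [ b ]

Solving the linear system:
  x*      = (-1.2, 3.8, -0.85)
  lambda* = (-19.5)
  f(x*)   = 99.725

x* = (-1.2, 3.8, -0.85), lambda* = (-19.5)


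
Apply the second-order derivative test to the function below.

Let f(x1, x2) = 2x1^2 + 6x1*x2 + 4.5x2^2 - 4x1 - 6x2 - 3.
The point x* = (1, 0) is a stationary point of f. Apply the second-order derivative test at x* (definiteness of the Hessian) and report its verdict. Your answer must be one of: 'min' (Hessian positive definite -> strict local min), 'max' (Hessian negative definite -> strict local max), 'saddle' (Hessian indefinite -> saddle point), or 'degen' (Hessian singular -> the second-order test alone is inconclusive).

Compute the Hessian H = grad^2 f:
  H = [[4, 6], [6, 9]]
Verify stationarity: grad f(x*) = H x* + g = (0, 0).
Eigenvalues of H: 0, 13.
H has a zero eigenvalue (singular; positive semidefinite but not definite), so H is neither positive definite, negative definite, nor indefinite. The second-order test alone is inconclusive -> degen.
(Indeed, f is constant along the null direction of H through x*, so x* is not a strict local extremum.)

degen


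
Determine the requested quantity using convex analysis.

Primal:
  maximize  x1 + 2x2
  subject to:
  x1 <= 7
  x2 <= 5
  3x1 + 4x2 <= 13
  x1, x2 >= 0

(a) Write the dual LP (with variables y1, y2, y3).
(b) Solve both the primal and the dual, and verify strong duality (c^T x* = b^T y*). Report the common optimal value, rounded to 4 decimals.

The standard primal-dual pair for 'max c^T x s.t. A x <= b, x >= 0' is:
  Dual:  min b^T y  s.t.  A^T y >= c,  y >= 0.

So the dual LP is:
  minimize  7y1 + 5y2 + 13y3
  subject to:
    y1 + 3y3 >= 1
    y2 + 4y3 >= 2
    y1, y2, y3 >= 0

Solving the primal: x* = (0, 3.25).
  primal value c^T x* = 6.5.
Solving the dual: y* = (0, 0, 0.5).
  dual value b^T y* = 6.5.
Strong duality: c^T x* = b^T y*. Confirmed.

6.5


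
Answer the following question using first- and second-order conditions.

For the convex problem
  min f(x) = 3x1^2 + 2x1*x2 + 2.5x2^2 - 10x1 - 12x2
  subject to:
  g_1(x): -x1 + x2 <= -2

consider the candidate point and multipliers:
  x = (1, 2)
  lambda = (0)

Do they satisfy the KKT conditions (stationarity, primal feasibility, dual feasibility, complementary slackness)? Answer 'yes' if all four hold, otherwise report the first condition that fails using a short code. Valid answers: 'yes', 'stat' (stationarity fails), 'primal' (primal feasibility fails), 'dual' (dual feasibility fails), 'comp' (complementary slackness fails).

Gradient of f: grad f(x) = Q x + c = (0, 0)
Constraint values g_i(x) = a_i^T x - b_i:
  g_1((1, 2)) = 3
Stationarity residual: grad f(x) + sum_i lambda_i a_i = (0, 0)
  -> stationarity OK
Primal feasibility (all g_i <= 0): FAILS
Dual feasibility (all lambda_i >= 0): OK
Complementary slackness (lambda_i * g_i(x) = 0 for all i): OK

Verdict: the first failing condition is primal_feasibility -> primal.

primal


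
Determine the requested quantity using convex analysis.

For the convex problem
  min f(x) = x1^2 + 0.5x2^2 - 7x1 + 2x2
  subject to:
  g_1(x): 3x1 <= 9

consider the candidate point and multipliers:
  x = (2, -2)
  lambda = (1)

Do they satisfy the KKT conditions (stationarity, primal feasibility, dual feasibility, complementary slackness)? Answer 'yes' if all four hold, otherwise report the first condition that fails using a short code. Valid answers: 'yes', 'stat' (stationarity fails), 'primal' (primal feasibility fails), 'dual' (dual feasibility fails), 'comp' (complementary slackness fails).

Gradient of f: grad f(x) = Q x + c = (-3, 0)
Constraint values g_i(x) = a_i^T x - b_i:
  g_1((2, -2)) = -3
Stationarity residual: grad f(x) + sum_i lambda_i a_i = (0, 0)
  -> stationarity OK
Primal feasibility (all g_i <= 0): OK
Dual feasibility (all lambda_i >= 0): OK
Complementary slackness (lambda_i * g_i(x) = 0 for all i): FAILS

Verdict: the first failing condition is complementary_slackness -> comp.

comp


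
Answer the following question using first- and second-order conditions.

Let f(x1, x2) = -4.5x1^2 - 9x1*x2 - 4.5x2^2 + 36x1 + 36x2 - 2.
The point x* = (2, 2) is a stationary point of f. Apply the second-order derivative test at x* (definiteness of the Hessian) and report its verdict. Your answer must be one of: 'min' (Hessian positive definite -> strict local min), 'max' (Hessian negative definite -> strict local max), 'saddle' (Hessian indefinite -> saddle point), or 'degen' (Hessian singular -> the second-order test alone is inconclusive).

Compute the Hessian H = grad^2 f:
  H = [[-9, -9], [-9, -9]]
Verify stationarity: grad f(x*) = H x* + g = (0, 0).
Eigenvalues of H: -18, 0.
H has a zero eigenvalue (singular; negative semidefinite but not definite), so H is neither positive definite, negative definite, nor indefinite. The second-order test alone is inconclusive -> degen.
(Indeed, f is constant along the null direction of H through x*, so x* is not a strict local extremum.)

degen


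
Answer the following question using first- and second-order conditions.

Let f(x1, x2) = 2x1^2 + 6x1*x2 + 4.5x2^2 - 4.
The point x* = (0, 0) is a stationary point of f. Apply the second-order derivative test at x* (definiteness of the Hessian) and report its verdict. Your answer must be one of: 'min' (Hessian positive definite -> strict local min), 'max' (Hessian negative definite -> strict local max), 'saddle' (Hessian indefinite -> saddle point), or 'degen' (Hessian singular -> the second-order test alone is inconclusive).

Compute the Hessian H = grad^2 f:
  H = [[4, 6], [6, 9]]
Verify stationarity: grad f(x*) = H x* + g = (0, 0).
Eigenvalues of H: 0, 13.
H has a zero eigenvalue (singular; positive semidefinite but not definite), so H is neither positive definite, negative definite, nor indefinite. The second-order test alone is inconclusive -> degen.
(Indeed, f is constant along the null direction of H through x*, so x* is not a strict local extremum.)

degen


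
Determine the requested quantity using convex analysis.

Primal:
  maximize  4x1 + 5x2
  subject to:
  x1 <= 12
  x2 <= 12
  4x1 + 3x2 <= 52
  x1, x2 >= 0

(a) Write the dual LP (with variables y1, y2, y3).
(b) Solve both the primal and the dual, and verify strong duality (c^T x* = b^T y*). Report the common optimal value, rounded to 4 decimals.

The standard primal-dual pair for 'max c^T x s.t. A x <= b, x >= 0' is:
  Dual:  min b^T y  s.t.  A^T y >= c,  y >= 0.

So the dual LP is:
  minimize  12y1 + 12y2 + 52y3
  subject to:
    y1 + 4y3 >= 4
    y2 + 3y3 >= 5
    y1, y2, y3 >= 0

Solving the primal: x* = (4, 12).
  primal value c^T x* = 76.
Solving the dual: y* = (0, 2, 1).
  dual value b^T y* = 76.
Strong duality: c^T x* = b^T y*. Confirmed.

76


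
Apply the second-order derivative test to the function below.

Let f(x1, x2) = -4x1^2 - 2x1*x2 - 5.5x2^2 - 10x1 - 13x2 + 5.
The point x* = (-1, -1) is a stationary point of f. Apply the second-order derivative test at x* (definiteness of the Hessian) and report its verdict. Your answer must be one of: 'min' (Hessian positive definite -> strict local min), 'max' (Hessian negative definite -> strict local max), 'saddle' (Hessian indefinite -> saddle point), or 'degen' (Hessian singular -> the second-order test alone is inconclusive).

Compute the Hessian H = grad^2 f:
  H = [[-8, -2], [-2, -11]]
Verify stationarity: grad f(x*) = H x* + g = (0, 0).
Eigenvalues of H: -12, -7.
Both eigenvalues < 0, so H is negative definite -> x* is a strict local max.

max


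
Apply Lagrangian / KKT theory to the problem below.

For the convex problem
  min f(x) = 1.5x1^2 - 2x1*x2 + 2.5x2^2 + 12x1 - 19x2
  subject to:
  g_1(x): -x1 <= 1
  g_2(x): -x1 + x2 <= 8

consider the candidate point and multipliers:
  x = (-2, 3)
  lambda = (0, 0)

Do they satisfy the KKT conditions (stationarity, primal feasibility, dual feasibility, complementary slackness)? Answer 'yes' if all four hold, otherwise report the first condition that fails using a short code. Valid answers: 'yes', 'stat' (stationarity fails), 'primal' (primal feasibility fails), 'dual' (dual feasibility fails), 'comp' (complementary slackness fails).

Gradient of f: grad f(x) = Q x + c = (0, 0)
Constraint values g_i(x) = a_i^T x - b_i:
  g_1((-2, 3)) = 1
  g_2((-2, 3)) = -3
Stationarity residual: grad f(x) + sum_i lambda_i a_i = (0, 0)
  -> stationarity OK
Primal feasibility (all g_i <= 0): FAILS
Dual feasibility (all lambda_i >= 0): OK
Complementary slackness (lambda_i * g_i(x) = 0 for all i): OK

Verdict: the first failing condition is primal_feasibility -> primal.

primal


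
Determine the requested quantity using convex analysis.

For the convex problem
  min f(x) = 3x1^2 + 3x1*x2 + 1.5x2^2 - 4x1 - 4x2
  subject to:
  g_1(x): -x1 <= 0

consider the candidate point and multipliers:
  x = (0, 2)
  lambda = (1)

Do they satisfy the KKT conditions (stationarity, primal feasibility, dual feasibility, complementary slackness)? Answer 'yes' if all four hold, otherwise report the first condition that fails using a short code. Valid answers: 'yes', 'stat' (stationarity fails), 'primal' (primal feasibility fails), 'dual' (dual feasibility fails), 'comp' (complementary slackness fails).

Gradient of f: grad f(x) = Q x + c = (2, 2)
Constraint values g_i(x) = a_i^T x - b_i:
  g_1((0, 2)) = 0
Stationarity residual: grad f(x) + sum_i lambda_i a_i = (1, 2)
  -> stationarity FAILS
Primal feasibility (all g_i <= 0): OK
Dual feasibility (all lambda_i >= 0): OK
Complementary slackness (lambda_i * g_i(x) = 0 for all i): OK

Verdict: the first failing condition is stationarity -> stat.

stat


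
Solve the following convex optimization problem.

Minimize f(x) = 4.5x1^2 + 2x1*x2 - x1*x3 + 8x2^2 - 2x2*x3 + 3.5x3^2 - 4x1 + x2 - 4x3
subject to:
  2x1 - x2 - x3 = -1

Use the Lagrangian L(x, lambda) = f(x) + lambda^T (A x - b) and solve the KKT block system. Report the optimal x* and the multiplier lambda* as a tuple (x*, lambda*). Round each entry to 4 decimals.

Form the Lagrangian:
  L(x, lambda) = (1/2) x^T Q x + c^T x + lambda^T (A x - b)
Stationarity (grad_x L = 0): Q x + c + A^T lambda = 0.
Primal feasibility: A x = b.

This gives the KKT block system:
  [ Q   A^T ] [ x     ]   [-c ]
  [ A    0  ] [ lambda ] = [ b ]

Solving the linear system:
  x*      = (0.0495, 0.1757, 0.9234)
  lambda* = (2.0631)
  f(x*)   = -0.8266

x* = (0.0495, 0.1757, 0.9234), lambda* = (2.0631)


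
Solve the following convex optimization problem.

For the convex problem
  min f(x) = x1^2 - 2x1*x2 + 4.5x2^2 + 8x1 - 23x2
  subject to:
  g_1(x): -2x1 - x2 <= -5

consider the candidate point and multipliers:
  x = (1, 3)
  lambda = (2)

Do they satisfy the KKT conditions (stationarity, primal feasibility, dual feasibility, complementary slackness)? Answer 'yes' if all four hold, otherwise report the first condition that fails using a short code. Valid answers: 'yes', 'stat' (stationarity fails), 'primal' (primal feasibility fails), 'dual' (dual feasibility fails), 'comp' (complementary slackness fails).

Gradient of f: grad f(x) = Q x + c = (4, 2)
Constraint values g_i(x) = a_i^T x - b_i:
  g_1((1, 3)) = 0
Stationarity residual: grad f(x) + sum_i lambda_i a_i = (0, 0)
  -> stationarity OK
Primal feasibility (all g_i <= 0): OK
Dual feasibility (all lambda_i >= 0): OK
Complementary slackness (lambda_i * g_i(x) = 0 for all i): OK

Verdict: yes, KKT holds.

yes


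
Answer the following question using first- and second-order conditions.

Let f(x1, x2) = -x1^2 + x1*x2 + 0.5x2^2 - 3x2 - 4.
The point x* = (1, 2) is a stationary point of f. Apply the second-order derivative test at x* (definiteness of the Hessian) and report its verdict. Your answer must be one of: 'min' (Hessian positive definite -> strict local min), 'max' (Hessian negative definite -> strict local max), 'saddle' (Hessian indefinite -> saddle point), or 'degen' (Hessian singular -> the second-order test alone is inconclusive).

Compute the Hessian H = grad^2 f:
  H = [[-2, 1], [1, 1]]
Verify stationarity: grad f(x*) = H x* + g = (0, 0).
Eigenvalues of H: -2.3028, 1.3028.
Eigenvalues have mixed signs, so H is indefinite -> x* is a saddle point.

saddle


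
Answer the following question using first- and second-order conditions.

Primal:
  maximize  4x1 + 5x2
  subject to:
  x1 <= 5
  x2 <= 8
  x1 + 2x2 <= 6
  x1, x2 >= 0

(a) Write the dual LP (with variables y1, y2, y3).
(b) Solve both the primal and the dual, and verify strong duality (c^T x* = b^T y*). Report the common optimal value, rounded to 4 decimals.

The standard primal-dual pair for 'max c^T x s.t. A x <= b, x >= 0' is:
  Dual:  min b^T y  s.t.  A^T y >= c,  y >= 0.

So the dual LP is:
  minimize  5y1 + 8y2 + 6y3
  subject to:
    y1 + y3 >= 4
    y2 + 2y3 >= 5
    y1, y2, y3 >= 0

Solving the primal: x* = (5, 0.5).
  primal value c^T x* = 22.5.
Solving the dual: y* = (1.5, 0, 2.5).
  dual value b^T y* = 22.5.
Strong duality: c^T x* = b^T y*. Confirmed.

22.5


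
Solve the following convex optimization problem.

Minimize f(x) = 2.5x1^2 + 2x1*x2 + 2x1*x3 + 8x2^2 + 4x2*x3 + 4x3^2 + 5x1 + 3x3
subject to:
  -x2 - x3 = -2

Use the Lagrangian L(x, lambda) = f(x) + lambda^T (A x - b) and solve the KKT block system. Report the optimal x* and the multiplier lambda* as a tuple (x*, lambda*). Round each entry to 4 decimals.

Form the Lagrangian:
  L(x, lambda) = (1/2) x^T Q x + c^T x + lambda^T (A x - b)
Stationarity (grad_x L = 0): Q x + c + A^T lambda = 0.
Primal feasibility: A x = b.

This gives the KKT block system:
  [ Q   A^T ] [ x     ]   [-c ]
  [ A    0  ] [ lambda ] = [ b ]

Solving the linear system:
  x*      = (-1.8, 0.6875, 1.3125)
  lambda* = (12.65)
  f(x*)   = 10.1188

x* = (-1.8, 0.6875, 1.3125), lambda* = (12.65)


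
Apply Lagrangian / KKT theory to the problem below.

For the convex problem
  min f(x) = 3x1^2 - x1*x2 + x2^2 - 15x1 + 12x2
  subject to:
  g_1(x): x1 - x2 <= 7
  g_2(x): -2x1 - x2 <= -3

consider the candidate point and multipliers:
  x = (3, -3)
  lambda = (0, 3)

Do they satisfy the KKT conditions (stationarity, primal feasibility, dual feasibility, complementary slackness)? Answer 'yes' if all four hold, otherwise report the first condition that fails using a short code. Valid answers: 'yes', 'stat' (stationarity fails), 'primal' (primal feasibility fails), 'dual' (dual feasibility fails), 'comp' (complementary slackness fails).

Gradient of f: grad f(x) = Q x + c = (6, 3)
Constraint values g_i(x) = a_i^T x - b_i:
  g_1((3, -3)) = -1
  g_2((3, -3)) = 0
Stationarity residual: grad f(x) + sum_i lambda_i a_i = (0, 0)
  -> stationarity OK
Primal feasibility (all g_i <= 0): OK
Dual feasibility (all lambda_i >= 0): OK
Complementary slackness (lambda_i * g_i(x) = 0 for all i): OK

Verdict: yes, KKT holds.

yes


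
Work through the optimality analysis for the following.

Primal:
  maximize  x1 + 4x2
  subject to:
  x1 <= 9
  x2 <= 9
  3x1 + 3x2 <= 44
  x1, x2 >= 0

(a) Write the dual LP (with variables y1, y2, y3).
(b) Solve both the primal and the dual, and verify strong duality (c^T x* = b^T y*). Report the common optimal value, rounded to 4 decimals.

The standard primal-dual pair for 'max c^T x s.t. A x <= b, x >= 0' is:
  Dual:  min b^T y  s.t.  A^T y >= c,  y >= 0.

So the dual LP is:
  minimize  9y1 + 9y2 + 44y3
  subject to:
    y1 + 3y3 >= 1
    y2 + 3y3 >= 4
    y1, y2, y3 >= 0

Solving the primal: x* = (5.6667, 9).
  primal value c^T x* = 41.6667.
Solving the dual: y* = (0, 3, 0.3333).
  dual value b^T y* = 41.6667.
Strong duality: c^T x* = b^T y*. Confirmed.

41.6667


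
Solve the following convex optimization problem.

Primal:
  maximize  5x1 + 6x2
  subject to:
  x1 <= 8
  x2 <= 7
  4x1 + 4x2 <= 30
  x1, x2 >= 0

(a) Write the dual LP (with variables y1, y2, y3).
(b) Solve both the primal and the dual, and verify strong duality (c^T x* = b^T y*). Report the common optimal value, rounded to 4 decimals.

The standard primal-dual pair for 'max c^T x s.t. A x <= b, x >= 0' is:
  Dual:  min b^T y  s.t.  A^T y >= c,  y >= 0.

So the dual LP is:
  minimize  8y1 + 7y2 + 30y3
  subject to:
    y1 + 4y3 >= 5
    y2 + 4y3 >= 6
    y1, y2, y3 >= 0

Solving the primal: x* = (0.5, 7).
  primal value c^T x* = 44.5.
Solving the dual: y* = (0, 1, 1.25).
  dual value b^T y* = 44.5.
Strong duality: c^T x* = b^T y*. Confirmed.

44.5


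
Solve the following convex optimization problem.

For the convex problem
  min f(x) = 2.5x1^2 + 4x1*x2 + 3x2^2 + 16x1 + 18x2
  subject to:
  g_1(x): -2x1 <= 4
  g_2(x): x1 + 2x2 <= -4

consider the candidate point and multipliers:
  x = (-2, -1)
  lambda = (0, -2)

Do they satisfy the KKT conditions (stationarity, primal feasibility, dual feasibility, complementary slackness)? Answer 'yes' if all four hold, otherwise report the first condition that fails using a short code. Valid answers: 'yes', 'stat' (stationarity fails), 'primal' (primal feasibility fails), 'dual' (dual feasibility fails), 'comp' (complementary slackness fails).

Gradient of f: grad f(x) = Q x + c = (2, 4)
Constraint values g_i(x) = a_i^T x - b_i:
  g_1((-2, -1)) = 0
  g_2((-2, -1)) = 0
Stationarity residual: grad f(x) + sum_i lambda_i a_i = (0, 0)
  -> stationarity OK
Primal feasibility (all g_i <= 0): OK
Dual feasibility (all lambda_i >= 0): FAILS
Complementary slackness (lambda_i * g_i(x) = 0 for all i): OK

Verdict: the first failing condition is dual_feasibility -> dual.

dual


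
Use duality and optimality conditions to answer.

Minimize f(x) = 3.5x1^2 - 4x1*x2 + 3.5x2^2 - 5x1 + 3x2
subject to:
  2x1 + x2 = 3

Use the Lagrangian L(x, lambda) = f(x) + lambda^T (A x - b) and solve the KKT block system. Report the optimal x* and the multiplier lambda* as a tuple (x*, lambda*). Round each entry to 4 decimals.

Form the Lagrangian:
  L(x, lambda) = (1/2) x^T Q x + c^T x + lambda^T (A x - b)
Stationarity (grad_x L = 0): Q x + c + A^T lambda = 0.
Primal feasibility: A x = b.

This gives the KKT block system:
  [ Q   A^T ] [ x     ]   [-c ]
  [ A    0  ] [ lambda ] = [ b ]

Solving the linear system:
  x*      = (1.2745, 0.451)
  lambda* = (-1.0588)
  f(x*)   = -0.9216

x* = (1.2745, 0.451), lambda* = (-1.0588)


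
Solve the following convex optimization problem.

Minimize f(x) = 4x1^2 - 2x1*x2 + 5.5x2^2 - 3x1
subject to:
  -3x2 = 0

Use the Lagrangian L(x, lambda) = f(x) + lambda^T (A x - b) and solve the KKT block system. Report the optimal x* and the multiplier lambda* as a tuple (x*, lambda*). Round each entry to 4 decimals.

Form the Lagrangian:
  L(x, lambda) = (1/2) x^T Q x + c^T x + lambda^T (A x - b)
Stationarity (grad_x L = 0): Q x + c + A^T lambda = 0.
Primal feasibility: A x = b.

This gives the KKT block system:
  [ Q   A^T ] [ x     ]   [-c ]
  [ A    0  ] [ lambda ] = [ b ]

Solving the linear system:
  x*      = (0.375, 0)
  lambda* = (-0.25)
  f(x*)   = -0.5625

x* = (0.375, 0), lambda* = (-0.25)


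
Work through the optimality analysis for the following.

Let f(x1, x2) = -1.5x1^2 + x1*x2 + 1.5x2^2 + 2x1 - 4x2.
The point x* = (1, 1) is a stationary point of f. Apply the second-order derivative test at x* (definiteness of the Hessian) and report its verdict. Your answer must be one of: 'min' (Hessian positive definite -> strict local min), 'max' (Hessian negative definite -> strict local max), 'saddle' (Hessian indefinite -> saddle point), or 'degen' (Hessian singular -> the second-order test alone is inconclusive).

Compute the Hessian H = grad^2 f:
  H = [[-3, 1], [1, 3]]
Verify stationarity: grad f(x*) = H x* + g = (0, 0).
Eigenvalues of H: -3.1623, 3.1623.
Eigenvalues have mixed signs, so H is indefinite -> x* is a saddle point.

saddle


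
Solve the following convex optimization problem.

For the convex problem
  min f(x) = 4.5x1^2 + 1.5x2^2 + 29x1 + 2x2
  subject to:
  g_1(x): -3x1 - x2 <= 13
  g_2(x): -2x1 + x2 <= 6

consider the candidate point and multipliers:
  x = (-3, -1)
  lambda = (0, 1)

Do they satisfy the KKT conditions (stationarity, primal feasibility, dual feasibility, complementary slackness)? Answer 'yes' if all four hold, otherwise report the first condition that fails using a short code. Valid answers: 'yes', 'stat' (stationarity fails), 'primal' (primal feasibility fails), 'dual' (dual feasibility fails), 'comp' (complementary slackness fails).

Gradient of f: grad f(x) = Q x + c = (2, -1)
Constraint values g_i(x) = a_i^T x - b_i:
  g_1((-3, -1)) = -3
  g_2((-3, -1)) = -1
Stationarity residual: grad f(x) + sum_i lambda_i a_i = (0, 0)
  -> stationarity OK
Primal feasibility (all g_i <= 0): OK
Dual feasibility (all lambda_i >= 0): OK
Complementary slackness (lambda_i * g_i(x) = 0 for all i): FAILS

Verdict: the first failing condition is complementary_slackness -> comp.

comp


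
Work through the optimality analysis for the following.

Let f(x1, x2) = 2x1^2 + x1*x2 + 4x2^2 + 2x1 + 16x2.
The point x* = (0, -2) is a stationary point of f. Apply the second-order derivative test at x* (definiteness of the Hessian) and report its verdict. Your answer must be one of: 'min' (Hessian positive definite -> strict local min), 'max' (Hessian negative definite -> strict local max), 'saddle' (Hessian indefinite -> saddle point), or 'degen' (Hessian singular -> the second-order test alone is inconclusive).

Compute the Hessian H = grad^2 f:
  H = [[4, 1], [1, 8]]
Verify stationarity: grad f(x*) = H x* + g = (0, 0).
Eigenvalues of H: 3.7639, 8.2361.
Both eigenvalues > 0, so H is positive definite -> x* is a strict local min.

min


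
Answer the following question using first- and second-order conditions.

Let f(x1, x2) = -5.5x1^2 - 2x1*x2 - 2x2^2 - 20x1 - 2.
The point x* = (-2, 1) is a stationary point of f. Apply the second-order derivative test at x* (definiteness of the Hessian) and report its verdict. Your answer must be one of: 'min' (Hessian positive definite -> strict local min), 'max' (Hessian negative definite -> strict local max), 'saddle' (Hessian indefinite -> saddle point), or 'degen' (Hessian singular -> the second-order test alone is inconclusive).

Compute the Hessian H = grad^2 f:
  H = [[-11, -2], [-2, -4]]
Verify stationarity: grad f(x*) = H x* + g = (0, 0).
Eigenvalues of H: -11.5311, -3.4689.
Both eigenvalues < 0, so H is negative definite -> x* is a strict local max.

max
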